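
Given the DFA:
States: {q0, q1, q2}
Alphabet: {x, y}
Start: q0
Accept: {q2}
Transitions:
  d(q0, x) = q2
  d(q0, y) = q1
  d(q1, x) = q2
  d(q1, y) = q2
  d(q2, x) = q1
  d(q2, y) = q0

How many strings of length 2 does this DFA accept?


Enumerating all length-2 strings:
  "xx" -> q1 [reject]
  "xy" -> q0 [reject]
  "yx" -> q2 [accept]
  "yy" -> q2 [accept]

2 out of 4


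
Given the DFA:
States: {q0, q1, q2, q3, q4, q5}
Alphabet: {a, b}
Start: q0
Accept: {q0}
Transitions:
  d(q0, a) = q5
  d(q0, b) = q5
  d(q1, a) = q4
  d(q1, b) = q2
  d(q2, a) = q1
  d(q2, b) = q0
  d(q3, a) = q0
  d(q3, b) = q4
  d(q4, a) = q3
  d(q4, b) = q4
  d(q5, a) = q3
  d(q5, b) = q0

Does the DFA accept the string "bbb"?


Trace: q0 -> q5 -> q0 -> q5
Final state: q5
Accept states: {q0}

No, rejected (final state q5 is not an accept state)


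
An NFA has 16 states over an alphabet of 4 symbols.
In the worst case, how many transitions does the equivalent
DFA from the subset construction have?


Subset construction: one DFA state per subset of NFA states = 2^16 = 65536 states.
Each DFA state has 4 outgoing transitions: 65536 * 4 = 262144

262144


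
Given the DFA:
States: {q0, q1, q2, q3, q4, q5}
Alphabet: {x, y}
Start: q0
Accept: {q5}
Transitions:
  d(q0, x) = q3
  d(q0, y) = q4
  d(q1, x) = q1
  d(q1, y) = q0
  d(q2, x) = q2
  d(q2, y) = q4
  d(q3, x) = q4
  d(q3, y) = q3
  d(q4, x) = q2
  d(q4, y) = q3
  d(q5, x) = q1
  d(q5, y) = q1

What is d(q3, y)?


Looking up transition d(q3, y)

q3


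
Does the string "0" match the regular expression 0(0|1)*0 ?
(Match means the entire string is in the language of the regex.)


|string| = 1; first = '0'; last = '0'

No, "0" does not match 0(0|1)*0


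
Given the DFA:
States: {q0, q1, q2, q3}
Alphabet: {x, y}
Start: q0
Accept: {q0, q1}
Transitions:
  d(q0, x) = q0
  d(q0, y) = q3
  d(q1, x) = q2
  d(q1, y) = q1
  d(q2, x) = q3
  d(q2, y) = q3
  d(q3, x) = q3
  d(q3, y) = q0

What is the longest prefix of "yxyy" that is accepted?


Run the DFA, marking each prefix where the state is accepting:
  "" -> q0 [accept]
  "y" -> q3 [reject]
  "yx" -> q3 [reject]
  "yxy" -> q0 [accept]
  "yxyy" -> q3 [reject]

"yxy"


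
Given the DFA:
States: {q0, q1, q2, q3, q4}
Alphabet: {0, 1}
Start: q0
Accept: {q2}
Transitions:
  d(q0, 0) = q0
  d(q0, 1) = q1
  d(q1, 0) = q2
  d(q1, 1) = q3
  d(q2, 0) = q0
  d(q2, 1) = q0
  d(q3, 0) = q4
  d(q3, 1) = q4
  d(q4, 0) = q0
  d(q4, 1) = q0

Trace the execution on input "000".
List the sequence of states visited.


Input: 000
d(q0, 0) = q0
d(q0, 0) = q0
d(q0, 0) = q0


q0 -> q0 -> q0 -> q0


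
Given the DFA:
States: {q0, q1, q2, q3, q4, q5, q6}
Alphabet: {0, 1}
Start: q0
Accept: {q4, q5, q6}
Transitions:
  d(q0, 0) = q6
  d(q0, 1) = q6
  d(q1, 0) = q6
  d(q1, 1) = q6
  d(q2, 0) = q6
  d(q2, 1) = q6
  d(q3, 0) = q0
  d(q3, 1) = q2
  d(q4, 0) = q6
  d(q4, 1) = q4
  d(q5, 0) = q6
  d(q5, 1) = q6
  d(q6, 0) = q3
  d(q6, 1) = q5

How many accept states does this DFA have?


Accept states listed: {q4, q5, q6}
Counting: q4(1) q5(2) q6(3)

3


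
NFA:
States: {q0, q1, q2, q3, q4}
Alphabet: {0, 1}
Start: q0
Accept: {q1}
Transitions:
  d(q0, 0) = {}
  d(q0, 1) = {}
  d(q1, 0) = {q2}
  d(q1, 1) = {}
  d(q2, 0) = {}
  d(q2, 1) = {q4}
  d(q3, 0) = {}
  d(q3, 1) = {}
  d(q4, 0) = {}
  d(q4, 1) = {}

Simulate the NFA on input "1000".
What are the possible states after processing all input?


Start: {q0}
  --1--> {}
  --0--> {}
  --0--> {}
  --0--> {}

{} (empty set, no valid transitions)


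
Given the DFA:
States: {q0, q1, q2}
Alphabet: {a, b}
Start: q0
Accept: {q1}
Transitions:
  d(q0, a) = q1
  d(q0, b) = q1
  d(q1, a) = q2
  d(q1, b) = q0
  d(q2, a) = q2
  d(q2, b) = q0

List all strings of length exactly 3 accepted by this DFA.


All strings of length 3: 8 total
Accepted: 4

"aba", "abb", "bba", "bbb"


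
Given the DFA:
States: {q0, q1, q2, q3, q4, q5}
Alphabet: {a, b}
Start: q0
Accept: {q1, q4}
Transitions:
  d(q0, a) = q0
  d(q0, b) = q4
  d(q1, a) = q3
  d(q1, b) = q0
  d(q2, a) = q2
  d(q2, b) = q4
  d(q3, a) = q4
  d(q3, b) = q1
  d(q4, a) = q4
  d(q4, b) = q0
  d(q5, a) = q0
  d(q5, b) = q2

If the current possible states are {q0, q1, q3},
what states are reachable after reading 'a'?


Apply transition on 'a' from each current state:
  d(q0, a) = q0
  d(q1, a) = q3
  d(q3, a) = q4

{q0, q3, q4}


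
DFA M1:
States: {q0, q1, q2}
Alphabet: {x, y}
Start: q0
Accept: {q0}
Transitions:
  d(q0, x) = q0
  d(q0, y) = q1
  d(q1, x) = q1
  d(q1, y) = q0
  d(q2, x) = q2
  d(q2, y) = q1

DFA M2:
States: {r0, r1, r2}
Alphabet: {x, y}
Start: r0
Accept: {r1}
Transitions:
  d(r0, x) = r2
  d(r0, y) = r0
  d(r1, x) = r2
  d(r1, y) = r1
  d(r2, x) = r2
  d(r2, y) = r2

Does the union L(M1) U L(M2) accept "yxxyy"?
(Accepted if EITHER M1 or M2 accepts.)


M1: final=q1 accepted=False
M2: final=r2 accepted=False

No, union rejects (neither accepts)


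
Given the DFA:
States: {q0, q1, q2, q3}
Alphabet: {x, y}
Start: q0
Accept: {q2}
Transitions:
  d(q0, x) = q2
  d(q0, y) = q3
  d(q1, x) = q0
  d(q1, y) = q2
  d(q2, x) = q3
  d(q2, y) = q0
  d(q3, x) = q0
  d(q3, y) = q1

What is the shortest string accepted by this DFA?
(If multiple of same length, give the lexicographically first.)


BFS by string length (lex-first path to each state shown):
  len 0: q0<-""
  len 1: q2<-"x", q3<-"y"
Found accept state at length 1.

"x"


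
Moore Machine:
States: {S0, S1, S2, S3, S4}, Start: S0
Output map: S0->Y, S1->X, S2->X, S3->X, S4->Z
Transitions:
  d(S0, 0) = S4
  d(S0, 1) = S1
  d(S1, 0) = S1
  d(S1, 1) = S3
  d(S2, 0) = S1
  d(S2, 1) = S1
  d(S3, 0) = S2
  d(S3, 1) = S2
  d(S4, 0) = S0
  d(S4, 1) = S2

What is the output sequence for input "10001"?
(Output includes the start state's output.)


Start: S0 (output Y)
  --1--> S1 (output X)
  --0--> S1 (output X)
  --0--> S1 (output X)
  --0--> S1 (output X)
  --1--> S3 (output X)

"YXXXXX"


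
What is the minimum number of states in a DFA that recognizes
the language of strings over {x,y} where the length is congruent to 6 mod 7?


States track (length) mod 7.
Need 7 states: one per remainder 0..6; accept = remainder 6.

7


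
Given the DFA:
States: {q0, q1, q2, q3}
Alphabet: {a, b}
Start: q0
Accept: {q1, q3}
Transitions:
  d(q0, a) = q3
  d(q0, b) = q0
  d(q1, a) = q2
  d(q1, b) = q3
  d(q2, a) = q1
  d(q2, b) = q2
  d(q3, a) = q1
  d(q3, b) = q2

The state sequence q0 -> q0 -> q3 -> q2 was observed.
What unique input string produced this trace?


Trace back each transition to find the symbol:
  q0 --[b]--> q0
  q0 --[a]--> q3
  q3 --[b]--> q2

"bab"


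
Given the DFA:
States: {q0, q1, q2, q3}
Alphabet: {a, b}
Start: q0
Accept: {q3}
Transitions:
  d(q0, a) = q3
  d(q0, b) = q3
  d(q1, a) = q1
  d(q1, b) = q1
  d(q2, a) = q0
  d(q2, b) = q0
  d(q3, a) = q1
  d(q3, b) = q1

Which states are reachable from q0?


BFS from q0:
  layer 0: {q0}
  layer 1: {q3}
  layer 2: {q1}

{q0, q1, q3}


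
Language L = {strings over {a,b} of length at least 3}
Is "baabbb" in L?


length = 6

Yes, "baabbb" is in L


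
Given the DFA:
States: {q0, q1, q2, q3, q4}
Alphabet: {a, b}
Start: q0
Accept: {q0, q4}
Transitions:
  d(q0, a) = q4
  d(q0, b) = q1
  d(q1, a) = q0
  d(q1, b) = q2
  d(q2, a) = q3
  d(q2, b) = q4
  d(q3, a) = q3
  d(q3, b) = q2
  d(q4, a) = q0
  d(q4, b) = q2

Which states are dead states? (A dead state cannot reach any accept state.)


Forward reachability from each state:
  q0 -> reaches accept state q0 (live)
  q1 -> reaches accept state q0 (live)
  q2 -> reaches accept state q0 (live)
  q3 -> reaches accept state q0 (live)
  q4 -> reaches accept state q0 (live)

None (all states can reach an accept state)


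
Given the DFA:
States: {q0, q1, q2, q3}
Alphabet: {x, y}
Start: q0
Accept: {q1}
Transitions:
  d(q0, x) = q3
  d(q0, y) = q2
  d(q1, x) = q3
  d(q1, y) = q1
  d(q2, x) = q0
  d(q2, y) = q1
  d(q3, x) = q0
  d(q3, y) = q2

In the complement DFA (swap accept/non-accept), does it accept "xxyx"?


Trace: q0 -> q3 -> q0 -> q2 -> q0
Final: q0
Original accept: {q1}
Complement: q0 is not in original accept

Yes, complement accepts (original rejects)


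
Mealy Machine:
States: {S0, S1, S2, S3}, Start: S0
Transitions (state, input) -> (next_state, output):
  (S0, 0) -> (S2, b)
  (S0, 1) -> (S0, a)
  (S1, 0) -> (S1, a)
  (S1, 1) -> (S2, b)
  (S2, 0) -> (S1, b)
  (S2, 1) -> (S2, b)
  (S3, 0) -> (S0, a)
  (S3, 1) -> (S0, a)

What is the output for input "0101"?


Step-by-step:
  (S0, 0) -> (S2, b)
  (S2, 1) -> (S2, b)
  (S2, 0) -> (S1, b)
  (S1, 1) -> (S2, b)

"bbbb"


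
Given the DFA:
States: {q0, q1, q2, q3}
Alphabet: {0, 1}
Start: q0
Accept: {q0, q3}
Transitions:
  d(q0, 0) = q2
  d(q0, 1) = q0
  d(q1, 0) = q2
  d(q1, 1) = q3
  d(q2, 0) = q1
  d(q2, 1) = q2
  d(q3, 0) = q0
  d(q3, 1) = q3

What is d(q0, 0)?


Looking up transition d(q0, 0)

q2


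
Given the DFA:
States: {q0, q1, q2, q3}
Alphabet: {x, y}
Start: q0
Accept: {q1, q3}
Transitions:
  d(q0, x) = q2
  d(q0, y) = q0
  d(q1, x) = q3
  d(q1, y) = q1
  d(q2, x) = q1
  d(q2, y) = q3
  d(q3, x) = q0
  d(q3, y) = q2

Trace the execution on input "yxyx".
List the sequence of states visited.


Input: yxyx
d(q0, y) = q0
d(q0, x) = q2
d(q2, y) = q3
d(q3, x) = q0


q0 -> q0 -> q2 -> q3 -> q0


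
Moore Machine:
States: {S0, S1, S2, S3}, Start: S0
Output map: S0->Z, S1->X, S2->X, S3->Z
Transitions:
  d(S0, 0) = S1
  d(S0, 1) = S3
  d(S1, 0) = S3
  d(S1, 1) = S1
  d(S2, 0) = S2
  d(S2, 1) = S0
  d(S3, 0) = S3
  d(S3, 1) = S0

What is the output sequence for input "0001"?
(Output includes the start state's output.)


Start: S0 (output Z)
  --0--> S1 (output X)
  --0--> S3 (output Z)
  --0--> S3 (output Z)
  --1--> S0 (output Z)

"ZXZZZ"


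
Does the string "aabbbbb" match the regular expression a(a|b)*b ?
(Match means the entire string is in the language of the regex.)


|string| = 7; first = 'a'; last = 'b'

Yes, "aabbbbb" matches a(a|b)*b


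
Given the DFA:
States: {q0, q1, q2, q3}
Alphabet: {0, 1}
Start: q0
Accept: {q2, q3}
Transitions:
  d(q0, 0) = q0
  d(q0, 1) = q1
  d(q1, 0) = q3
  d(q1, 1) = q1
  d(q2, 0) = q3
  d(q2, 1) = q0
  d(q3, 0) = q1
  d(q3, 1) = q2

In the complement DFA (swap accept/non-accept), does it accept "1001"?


Trace: q0 -> q1 -> q3 -> q1 -> q1
Final: q1
Original accept: {q2, q3}
Complement: q1 is not in original accept

Yes, complement accepts (original rejects)


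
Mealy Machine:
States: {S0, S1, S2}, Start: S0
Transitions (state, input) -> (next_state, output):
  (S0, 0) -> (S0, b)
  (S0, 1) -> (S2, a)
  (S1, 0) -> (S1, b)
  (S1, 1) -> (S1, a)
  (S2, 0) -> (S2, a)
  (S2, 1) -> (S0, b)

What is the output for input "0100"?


Step-by-step:
  (S0, 0) -> (S0, b)
  (S0, 1) -> (S2, a)
  (S2, 0) -> (S2, a)
  (S2, 0) -> (S2, a)

"baaa"


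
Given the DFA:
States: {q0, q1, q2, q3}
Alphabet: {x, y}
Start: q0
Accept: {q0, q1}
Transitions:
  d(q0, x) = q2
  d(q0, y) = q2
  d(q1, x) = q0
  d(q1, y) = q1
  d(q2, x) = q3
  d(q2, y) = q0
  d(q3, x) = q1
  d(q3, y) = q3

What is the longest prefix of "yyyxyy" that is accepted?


Run the DFA, marking each prefix where the state is accepting:
  "" -> q0 [accept]
  "y" -> q2 [reject]
  "yy" -> q0 [accept]
  "yyy" -> q2 [reject]
  "yyyx" -> q3 [reject]
  "yyyxy" -> q3 [reject]
  "yyyxyy" -> q3 [reject]

"yy"


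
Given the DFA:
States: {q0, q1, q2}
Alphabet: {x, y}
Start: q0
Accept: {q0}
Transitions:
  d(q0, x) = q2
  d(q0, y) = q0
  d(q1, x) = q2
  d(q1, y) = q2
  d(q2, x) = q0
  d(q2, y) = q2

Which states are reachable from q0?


BFS from q0:
  layer 0: {q0}
  layer 1: {q2}

{q0, q2}


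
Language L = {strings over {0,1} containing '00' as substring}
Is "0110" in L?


'00' does not occur

No, "0110" is not in L


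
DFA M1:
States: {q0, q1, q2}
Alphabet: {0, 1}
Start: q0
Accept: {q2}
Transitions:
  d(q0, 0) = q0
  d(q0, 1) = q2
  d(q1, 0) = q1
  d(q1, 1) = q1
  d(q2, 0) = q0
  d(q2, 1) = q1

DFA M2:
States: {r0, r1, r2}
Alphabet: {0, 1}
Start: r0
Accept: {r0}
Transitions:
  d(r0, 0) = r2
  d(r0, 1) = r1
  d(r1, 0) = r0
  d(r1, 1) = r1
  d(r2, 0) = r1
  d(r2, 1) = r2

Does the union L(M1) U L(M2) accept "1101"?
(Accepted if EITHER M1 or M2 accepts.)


M1: final=q1 accepted=False
M2: final=r1 accepted=False

No, union rejects (neither accepts)


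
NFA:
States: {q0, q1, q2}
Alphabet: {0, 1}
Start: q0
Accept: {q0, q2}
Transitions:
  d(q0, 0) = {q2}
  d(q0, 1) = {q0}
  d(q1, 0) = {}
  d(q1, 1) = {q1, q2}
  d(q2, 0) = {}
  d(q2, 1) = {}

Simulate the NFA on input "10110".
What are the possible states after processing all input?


Start: {q0}
  --1--> {q0}
  --0--> {q2}
  --1--> {}
  --1--> {}
  --0--> {}

{} (empty set, no valid transitions)


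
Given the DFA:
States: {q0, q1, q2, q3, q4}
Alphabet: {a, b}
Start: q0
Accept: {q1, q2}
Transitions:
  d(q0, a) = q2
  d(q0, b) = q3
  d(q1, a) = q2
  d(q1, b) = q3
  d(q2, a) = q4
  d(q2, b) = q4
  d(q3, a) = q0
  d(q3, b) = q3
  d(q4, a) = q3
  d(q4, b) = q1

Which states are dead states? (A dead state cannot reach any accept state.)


Forward reachability from each state:
  q0 -> reaches accept state q1 (live)
  q1 -> reaches accept state q1 (live)
  q2 -> reaches accept state q1 (live)
  q3 -> reaches accept state q1 (live)
  q4 -> reaches accept state q1 (live)

None (all states can reach an accept state)


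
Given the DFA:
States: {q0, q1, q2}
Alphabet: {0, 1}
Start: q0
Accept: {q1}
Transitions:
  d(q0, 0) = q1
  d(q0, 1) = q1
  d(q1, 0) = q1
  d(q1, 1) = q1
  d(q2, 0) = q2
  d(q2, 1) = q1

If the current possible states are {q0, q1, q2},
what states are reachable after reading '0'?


Apply transition on '0' from each current state:
  d(q0, 0) = q1
  d(q1, 0) = q1
  d(q2, 0) = q2

{q1, q2}


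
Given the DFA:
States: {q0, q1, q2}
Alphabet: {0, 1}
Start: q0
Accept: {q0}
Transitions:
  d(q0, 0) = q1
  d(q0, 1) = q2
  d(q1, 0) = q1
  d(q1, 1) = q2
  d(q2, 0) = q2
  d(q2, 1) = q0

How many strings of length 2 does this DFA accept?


Enumerating all length-2 strings:
  "00" -> q1 [reject]
  "01" -> q2 [reject]
  "10" -> q2 [reject]
  "11" -> q0 [accept]

1 out of 4


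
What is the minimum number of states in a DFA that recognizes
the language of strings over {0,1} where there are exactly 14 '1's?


States: count = 0, 1, ..., 14 (that's 15 states), plus a dead state for count > 14.
Total: 15 + 1 = 16. Accept = count-14 state.

16


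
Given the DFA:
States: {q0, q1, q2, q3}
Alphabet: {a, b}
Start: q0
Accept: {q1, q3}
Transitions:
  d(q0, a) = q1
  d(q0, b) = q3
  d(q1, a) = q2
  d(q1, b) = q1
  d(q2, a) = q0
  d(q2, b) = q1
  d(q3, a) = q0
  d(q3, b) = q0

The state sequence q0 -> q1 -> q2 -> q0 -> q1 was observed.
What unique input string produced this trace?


Trace back each transition to find the symbol:
  q0 --[a]--> q1
  q1 --[a]--> q2
  q2 --[a]--> q0
  q0 --[a]--> q1

"aaaa"


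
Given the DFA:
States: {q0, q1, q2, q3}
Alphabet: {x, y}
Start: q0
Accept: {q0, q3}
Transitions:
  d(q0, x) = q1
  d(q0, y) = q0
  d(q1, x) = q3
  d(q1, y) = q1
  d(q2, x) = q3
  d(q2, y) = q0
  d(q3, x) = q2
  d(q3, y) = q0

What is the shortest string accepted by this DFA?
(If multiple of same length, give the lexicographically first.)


BFS by string length (lex-first path to each state shown):
  len 0: q0<-""
Found accept state at length 0.

"" (empty string)


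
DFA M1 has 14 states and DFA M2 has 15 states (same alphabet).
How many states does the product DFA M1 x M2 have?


Product construction pairs every M1 state with every M2 state.
14 * 15 = 210

210


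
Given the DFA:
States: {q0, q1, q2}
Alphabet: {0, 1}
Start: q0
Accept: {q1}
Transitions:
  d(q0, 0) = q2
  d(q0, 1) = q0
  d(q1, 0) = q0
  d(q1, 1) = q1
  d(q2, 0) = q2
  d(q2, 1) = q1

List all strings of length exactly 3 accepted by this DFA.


All strings of length 3: 8 total
Accepted: 3

"001", "011", "101"


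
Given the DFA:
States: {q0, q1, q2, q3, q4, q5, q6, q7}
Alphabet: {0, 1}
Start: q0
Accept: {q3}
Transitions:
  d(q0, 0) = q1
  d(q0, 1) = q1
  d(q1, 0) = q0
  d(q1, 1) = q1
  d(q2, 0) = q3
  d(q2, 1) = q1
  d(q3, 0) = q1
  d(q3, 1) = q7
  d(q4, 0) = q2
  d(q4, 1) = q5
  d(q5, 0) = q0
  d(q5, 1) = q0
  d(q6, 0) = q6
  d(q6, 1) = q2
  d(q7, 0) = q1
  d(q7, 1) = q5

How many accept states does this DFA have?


Accept states listed: {q3}
Counting: q3(1)

1


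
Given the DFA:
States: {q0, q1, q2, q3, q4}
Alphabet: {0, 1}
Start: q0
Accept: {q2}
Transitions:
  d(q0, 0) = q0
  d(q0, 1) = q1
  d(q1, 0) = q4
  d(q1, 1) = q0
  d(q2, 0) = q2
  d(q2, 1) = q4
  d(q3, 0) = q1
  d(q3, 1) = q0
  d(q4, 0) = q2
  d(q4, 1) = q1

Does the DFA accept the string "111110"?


Trace: q0 -> q1 -> q0 -> q1 -> q0 -> q1 -> q4
Final state: q4
Accept states: {q2}

No, rejected (final state q4 is not an accept state)


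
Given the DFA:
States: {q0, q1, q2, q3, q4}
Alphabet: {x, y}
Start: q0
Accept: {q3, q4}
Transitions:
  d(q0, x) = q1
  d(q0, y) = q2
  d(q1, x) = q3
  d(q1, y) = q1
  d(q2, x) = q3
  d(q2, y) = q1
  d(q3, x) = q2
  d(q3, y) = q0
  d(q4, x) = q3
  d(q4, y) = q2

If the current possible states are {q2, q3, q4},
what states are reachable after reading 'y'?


Apply transition on 'y' from each current state:
  d(q2, y) = q1
  d(q3, y) = q0
  d(q4, y) = q2

{q0, q1, q2}


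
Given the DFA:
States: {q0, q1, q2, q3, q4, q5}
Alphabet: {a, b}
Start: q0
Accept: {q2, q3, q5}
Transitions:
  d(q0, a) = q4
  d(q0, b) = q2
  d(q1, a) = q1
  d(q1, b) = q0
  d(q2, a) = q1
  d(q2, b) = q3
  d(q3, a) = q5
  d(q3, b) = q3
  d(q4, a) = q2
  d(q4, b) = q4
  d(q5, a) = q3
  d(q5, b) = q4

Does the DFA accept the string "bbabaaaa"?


Trace: q0 -> q2 -> q3 -> q5 -> q4 -> q2 -> q1 -> q1 -> q1
Final state: q1
Accept states: {q2, q3, q5}

No, rejected (final state q1 is not an accept state)


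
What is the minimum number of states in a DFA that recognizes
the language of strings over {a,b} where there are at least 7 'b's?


States: count = 0, 1, ..., 6, and a final '>= 7' state.
Total: 7 + 1 = 8. Accept = '>= 7' state.

8


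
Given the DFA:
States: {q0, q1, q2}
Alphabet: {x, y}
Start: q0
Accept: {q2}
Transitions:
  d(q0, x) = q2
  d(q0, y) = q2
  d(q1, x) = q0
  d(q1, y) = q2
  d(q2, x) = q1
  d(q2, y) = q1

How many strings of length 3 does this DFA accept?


Enumerating all length-3 strings:
  "xxx" -> q0 [reject]
  "xxy" -> q2 [accept]
  "xyx" -> q0 [reject]
  "xyy" -> q2 [accept]
  "yxx" -> q0 [reject]
  "yxy" -> q2 [accept]
  "yyx" -> q0 [reject]
  "yyy" -> q2 [accept]

4 out of 8


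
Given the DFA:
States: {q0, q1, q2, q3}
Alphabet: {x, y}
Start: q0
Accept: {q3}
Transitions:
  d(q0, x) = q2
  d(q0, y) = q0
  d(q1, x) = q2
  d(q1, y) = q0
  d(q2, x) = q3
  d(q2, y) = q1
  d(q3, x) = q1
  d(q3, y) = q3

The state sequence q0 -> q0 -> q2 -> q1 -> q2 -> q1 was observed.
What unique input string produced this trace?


Trace back each transition to find the symbol:
  q0 --[y]--> q0
  q0 --[x]--> q2
  q2 --[y]--> q1
  q1 --[x]--> q2
  q2 --[y]--> q1

"yxyxy"


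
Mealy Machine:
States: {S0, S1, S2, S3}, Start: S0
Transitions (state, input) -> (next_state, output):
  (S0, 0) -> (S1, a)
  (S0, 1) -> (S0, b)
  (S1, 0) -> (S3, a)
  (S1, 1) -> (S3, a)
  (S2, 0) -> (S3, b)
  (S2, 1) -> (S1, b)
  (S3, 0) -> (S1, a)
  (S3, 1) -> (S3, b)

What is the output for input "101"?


Step-by-step:
  (S0, 1) -> (S0, b)
  (S0, 0) -> (S1, a)
  (S1, 1) -> (S3, a)

"baa"


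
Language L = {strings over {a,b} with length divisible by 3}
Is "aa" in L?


length = 2; 2 mod 3 = 2

No, "aa" is not in L


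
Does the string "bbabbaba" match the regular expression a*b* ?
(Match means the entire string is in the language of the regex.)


|string| = 8; first = 'b'; last = 'a'

No, "bbabbaba" does not match a*b*


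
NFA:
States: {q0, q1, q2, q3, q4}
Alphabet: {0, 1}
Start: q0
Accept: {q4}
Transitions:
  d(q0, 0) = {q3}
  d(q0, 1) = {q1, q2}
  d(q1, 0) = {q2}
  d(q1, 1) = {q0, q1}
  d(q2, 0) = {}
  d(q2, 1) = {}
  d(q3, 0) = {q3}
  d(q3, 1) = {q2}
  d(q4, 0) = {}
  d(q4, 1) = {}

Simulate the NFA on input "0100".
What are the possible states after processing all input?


Start: {q0}
  --0--> {q3}
  --1--> {q2}
  --0--> {}
  --0--> {}

{} (empty set, no valid transitions)


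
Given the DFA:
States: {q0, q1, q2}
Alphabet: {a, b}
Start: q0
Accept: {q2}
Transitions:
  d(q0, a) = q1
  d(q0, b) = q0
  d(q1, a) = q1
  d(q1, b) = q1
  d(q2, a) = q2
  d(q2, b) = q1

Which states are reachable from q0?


BFS from q0:
  layer 0: {q0}
  layer 1: {q1}

{q0, q1}


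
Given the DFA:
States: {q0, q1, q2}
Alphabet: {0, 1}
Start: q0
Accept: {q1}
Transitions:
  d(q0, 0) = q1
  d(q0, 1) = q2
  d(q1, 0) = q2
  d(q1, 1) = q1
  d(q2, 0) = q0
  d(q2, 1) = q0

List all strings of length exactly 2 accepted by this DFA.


All strings of length 2: 4 total
Accepted: 1

"01"


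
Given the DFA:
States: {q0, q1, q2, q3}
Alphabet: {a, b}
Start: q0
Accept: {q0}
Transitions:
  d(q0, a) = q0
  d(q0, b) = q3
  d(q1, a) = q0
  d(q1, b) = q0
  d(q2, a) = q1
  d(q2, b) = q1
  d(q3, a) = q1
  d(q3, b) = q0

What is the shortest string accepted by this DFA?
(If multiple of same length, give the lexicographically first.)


BFS by string length (lex-first path to each state shown):
  len 0: q0<-""
Found accept state at length 0.

"" (empty string)


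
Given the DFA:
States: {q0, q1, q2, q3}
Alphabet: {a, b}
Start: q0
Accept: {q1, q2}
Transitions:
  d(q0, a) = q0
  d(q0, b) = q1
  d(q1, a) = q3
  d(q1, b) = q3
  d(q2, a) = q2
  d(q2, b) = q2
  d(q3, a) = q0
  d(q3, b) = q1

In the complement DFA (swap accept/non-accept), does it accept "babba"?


Trace: q0 -> q1 -> q3 -> q1 -> q3 -> q0
Final: q0
Original accept: {q1, q2}
Complement: q0 is not in original accept

Yes, complement accepts (original rejects)


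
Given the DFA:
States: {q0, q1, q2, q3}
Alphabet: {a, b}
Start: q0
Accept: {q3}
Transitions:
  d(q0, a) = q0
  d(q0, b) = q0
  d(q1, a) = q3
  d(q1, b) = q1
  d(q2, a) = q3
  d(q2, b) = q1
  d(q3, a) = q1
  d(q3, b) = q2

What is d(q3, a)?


Looking up transition d(q3, a)

q1


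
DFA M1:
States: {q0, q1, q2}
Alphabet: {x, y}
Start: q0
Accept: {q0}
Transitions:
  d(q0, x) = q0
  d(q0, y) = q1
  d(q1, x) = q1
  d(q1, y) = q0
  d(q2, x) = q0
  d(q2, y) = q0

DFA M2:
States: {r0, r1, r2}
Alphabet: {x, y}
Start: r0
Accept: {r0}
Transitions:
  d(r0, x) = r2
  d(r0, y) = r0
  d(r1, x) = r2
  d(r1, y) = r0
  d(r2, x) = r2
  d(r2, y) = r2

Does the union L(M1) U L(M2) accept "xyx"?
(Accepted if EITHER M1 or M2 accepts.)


M1: final=q1 accepted=False
M2: final=r2 accepted=False

No, union rejects (neither accepts)


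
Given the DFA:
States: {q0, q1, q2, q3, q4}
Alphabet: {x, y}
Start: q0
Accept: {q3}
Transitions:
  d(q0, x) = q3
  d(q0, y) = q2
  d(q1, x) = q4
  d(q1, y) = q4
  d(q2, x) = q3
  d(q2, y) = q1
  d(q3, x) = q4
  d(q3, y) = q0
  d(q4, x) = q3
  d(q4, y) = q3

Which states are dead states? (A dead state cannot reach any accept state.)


Forward reachability from each state:
  q0 -> reaches accept state q3 (live)
  q1 -> reaches accept state q3 (live)
  q2 -> reaches accept state q3 (live)
  q3 -> reaches accept state q3 (live)
  q4 -> reaches accept state q3 (live)

None (all states can reach an accept state)


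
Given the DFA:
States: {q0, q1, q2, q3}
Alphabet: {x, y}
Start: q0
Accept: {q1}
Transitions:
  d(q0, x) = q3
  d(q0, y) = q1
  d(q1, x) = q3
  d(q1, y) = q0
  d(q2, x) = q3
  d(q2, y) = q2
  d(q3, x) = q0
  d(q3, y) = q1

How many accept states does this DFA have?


Accept states listed: {q1}
Counting: q1(1)

1


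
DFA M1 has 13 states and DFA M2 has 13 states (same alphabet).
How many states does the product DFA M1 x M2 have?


Product construction pairs every M1 state with every M2 state.
13 * 13 = 169

169


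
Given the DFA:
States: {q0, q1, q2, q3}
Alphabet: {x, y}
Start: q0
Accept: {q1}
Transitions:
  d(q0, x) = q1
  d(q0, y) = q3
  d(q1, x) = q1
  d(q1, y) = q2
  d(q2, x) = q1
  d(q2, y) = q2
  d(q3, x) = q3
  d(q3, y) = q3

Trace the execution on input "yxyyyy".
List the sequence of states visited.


Input: yxyyyy
d(q0, y) = q3
d(q3, x) = q3
d(q3, y) = q3
d(q3, y) = q3
d(q3, y) = q3
d(q3, y) = q3


q0 -> q3 -> q3 -> q3 -> q3 -> q3 -> q3


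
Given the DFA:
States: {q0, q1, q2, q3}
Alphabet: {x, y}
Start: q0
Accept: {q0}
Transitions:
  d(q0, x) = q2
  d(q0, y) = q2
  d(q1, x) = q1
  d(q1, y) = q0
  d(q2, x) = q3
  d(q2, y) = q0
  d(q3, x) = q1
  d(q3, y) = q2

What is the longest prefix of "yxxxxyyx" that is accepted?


Run the DFA, marking each prefix where the state is accepting:
  "" -> q0 [accept]
  "y" -> q2 [reject]
  "yx" -> q3 [reject]
  "yxx" -> q1 [reject]
  "yxxx" -> q1 [reject]
  "yxxxx" -> q1 [reject]
  "yxxxxy" -> q0 [accept]
  "yxxxxyy" -> q2 [reject]
  "yxxxxyyx" -> q3 [reject]

"yxxxxy"


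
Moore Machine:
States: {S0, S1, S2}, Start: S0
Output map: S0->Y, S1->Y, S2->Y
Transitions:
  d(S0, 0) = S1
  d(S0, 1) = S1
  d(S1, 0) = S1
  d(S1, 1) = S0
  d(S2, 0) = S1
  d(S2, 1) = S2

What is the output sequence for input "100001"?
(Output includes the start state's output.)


Start: S0 (output Y)
  --1--> S1 (output Y)
  --0--> S1 (output Y)
  --0--> S1 (output Y)
  --0--> S1 (output Y)
  --0--> S1 (output Y)
  --1--> S0 (output Y)

"YYYYYYY"


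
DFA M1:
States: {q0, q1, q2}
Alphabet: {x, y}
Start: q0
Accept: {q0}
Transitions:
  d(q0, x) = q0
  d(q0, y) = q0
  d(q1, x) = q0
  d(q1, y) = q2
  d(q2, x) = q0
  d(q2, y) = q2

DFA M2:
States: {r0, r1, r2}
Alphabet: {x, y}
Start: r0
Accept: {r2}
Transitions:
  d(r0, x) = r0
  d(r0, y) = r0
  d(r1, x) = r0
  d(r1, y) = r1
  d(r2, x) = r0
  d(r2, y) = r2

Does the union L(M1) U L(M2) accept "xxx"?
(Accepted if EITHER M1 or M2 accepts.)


M1: final=q0 accepted=True
M2: final=r0 accepted=False

Yes, union accepts


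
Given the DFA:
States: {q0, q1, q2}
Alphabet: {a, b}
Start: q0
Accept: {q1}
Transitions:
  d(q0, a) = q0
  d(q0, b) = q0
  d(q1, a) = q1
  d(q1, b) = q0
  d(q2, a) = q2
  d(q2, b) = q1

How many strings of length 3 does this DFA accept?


Enumerating all length-3 strings:
  "aaa" -> q0 [reject]
  "aab" -> q0 [reject]
  "aba" -> q0 [reject]
  "abb" -> q0 [reject]
  "baa" -> q0 [reject]
  "bab" -> q0 [reject]
  "bba" -> q0 [reject]
  "bbb" -> q0 [reject]

0 out of 8


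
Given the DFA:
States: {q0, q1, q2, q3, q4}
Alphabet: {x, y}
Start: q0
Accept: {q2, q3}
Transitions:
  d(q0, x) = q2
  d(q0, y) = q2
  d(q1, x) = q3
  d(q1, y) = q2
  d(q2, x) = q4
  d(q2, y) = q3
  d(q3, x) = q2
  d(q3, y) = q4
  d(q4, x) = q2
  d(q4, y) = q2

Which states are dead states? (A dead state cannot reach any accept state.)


Forward reachability from each state:
  q0 -> reaches accept state q2 (live)
  q1 -> reaches accept state q2 (live)
  q2 -> reaches accept state q2 (live)
  q3 -> reaches accept state q2 (live)
  q4 -> reaches accept state q2 (live)

None (all states can reach an accept state)


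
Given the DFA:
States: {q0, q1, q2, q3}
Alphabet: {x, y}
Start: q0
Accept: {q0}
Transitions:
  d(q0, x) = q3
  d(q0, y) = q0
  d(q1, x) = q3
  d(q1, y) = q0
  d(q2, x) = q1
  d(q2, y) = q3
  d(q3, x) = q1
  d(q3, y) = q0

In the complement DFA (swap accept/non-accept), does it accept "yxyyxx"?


Trace: q0 -> q0 -> q3 -> q0 -> q0 -> q3 -> q1
Final: q1
Original accept: {q0}
Complement: q1 is not in original accept

Yes, complement accepts (original rejects)


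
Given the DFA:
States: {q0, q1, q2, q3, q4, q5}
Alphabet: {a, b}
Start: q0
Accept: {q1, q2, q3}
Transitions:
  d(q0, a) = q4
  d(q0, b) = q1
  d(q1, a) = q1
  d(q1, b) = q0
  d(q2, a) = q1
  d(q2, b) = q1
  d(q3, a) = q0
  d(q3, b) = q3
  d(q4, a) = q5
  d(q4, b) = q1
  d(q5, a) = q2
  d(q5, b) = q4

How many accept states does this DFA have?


Accept states listed: {q1, q2, q3}
Counting: q1(1) q2(2) q3(3)

3


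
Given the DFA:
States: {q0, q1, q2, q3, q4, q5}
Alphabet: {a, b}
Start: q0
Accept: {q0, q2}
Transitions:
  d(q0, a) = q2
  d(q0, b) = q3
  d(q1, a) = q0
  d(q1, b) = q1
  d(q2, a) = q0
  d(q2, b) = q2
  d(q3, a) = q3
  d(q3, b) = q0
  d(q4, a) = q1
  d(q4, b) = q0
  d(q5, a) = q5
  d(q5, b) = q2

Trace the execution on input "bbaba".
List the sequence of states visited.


Input: bbaba
d(q0, b) = q3
d(q3, b) = q0
d(q0, a) = q2
d(q2, b) = q2
d(q2, a) = q0


q0 -> q3 -> q0 -> q2 -> q2 -> q0


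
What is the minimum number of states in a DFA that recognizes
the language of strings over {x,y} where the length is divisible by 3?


States track (length) mod 3.
Need 3 states: one per remainder 0..2; accept = remainder 0.

3


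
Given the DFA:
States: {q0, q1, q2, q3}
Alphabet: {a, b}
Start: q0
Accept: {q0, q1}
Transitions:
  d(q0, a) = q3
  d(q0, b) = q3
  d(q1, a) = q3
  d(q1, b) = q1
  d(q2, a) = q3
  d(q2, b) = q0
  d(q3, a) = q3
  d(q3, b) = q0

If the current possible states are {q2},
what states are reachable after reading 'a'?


Apply transition on 'a' from each current state:
  d(q2, a) = q3

{q3}


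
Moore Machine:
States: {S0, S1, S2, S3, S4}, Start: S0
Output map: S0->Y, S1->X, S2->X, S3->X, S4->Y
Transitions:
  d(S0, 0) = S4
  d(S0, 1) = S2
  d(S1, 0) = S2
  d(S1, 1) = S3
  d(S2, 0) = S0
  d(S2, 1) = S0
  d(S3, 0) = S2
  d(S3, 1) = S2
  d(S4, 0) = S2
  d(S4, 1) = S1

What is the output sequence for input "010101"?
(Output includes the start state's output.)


Start: S0 (output Y)
  --0--> S4 (output Y)
  --1--> S1 (output X)
  --0--> S2 (output X)
  --1--> S0 (output Y)
  --0--> S4 (output Y)
  --1--> S1 (output X)

"YYXXYYX"


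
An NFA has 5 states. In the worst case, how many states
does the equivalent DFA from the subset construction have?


Subset construction: one DFA state per subset of NFA states.
2^5 = 32

32


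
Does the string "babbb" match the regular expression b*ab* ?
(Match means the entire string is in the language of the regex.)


|string| = 5; first = 'b'; last = 'b'

Yes, "babbb" matches b*ab*


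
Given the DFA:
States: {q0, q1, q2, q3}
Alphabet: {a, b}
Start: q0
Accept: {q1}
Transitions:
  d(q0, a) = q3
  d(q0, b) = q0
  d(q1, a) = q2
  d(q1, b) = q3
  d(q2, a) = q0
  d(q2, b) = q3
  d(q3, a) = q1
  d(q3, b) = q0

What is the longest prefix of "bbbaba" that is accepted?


Run the DFA, marking each prefix where the state is accepting:
  "" -> q0 [reject]
  "b" -> q0 [reject]
  "bb" -> q0 [reject]
  "bbb" -> q0 [reject]
  "bbba" -> q3 [reject]
  "bbbab" -> q0 [reject]
  "bbbaba" -> q3 [reject]

No prefix is accepted


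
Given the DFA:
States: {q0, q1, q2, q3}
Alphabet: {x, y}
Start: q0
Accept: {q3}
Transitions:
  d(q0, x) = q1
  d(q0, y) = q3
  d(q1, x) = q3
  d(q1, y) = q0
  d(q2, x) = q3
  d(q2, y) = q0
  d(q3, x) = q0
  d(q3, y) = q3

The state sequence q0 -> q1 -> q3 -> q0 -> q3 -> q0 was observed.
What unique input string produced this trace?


Trace back each transition to find the symbol:
  q0 --[x]--> q1
  q1 --[x]--> q3
  q3 --[x]--> q0
  q0 --[y]--> q3
  q3 --[x]--> q0

"xxxyx"


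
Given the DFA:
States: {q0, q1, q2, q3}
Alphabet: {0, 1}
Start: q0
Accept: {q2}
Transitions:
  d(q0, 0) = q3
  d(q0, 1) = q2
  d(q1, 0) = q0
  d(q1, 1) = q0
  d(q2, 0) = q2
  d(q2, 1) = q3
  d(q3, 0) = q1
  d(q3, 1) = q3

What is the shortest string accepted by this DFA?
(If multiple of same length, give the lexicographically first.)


BFS by string length (lex-first path to each state shown):
  len 0: q0<-""
  len 1: q2<-"1", q3<-"0"
Found accept state at length 1.

"1"


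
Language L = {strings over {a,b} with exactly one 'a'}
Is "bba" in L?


count('a') = 1

Yes, "bba" is in L


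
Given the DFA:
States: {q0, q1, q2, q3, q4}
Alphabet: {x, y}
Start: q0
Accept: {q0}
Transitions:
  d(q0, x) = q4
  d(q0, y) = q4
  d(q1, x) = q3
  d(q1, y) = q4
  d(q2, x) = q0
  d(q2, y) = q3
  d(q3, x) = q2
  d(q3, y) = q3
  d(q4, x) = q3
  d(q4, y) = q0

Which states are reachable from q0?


BFS from q0:
  layer 0: {q0}
  layer 1: {q4}
  layer 2: {q3}
  layer 3: {q2}

{q0, q2, q3, q4}


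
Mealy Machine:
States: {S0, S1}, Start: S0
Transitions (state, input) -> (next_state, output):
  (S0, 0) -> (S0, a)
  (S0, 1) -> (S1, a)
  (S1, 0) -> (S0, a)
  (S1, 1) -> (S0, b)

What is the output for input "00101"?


Step-by-step:
  (S0, 0) -> (S0, a)
  (S0, 0) -> (S0, a)
  (S0, 1) -> (S1, a)
  (S1, 0) -> (S0, a)
  (S0, 1) -> (S1, a)

"aaaaa"


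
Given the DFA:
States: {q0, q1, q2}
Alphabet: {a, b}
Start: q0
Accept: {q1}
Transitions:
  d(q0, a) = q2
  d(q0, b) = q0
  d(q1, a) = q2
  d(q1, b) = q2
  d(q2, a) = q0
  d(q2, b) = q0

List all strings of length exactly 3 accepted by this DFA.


All strings of length 3: 8 total
Accepted: 0

None


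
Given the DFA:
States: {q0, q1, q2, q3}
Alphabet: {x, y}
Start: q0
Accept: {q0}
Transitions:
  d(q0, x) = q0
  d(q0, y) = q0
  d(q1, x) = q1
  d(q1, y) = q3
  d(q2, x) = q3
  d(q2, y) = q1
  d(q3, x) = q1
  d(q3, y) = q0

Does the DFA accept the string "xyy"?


Trace: q0 -> q0 -> q0 -> q0
Final state: q0
Accept states: {q0}

Yes, accepted (final state q0 is an accept state)


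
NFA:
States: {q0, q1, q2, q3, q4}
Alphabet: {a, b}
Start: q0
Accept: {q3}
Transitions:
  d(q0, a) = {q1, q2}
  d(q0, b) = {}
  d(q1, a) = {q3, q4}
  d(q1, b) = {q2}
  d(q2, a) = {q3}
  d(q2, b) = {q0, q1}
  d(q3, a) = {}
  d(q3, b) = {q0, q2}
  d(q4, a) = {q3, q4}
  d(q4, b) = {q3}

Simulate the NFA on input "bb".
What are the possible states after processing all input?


Start: {q0}
  --b--> {}
  --b--> {}

{} (empty set, no valid transitions)


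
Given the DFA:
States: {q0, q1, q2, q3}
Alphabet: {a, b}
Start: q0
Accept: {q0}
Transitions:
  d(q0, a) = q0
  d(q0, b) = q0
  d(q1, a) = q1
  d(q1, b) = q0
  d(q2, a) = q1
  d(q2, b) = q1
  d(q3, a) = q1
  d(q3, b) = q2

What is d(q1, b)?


Looking up transition d(q1, b)

q0


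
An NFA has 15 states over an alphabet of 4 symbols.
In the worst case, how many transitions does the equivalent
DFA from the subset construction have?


Subset construction: one DFA state per subset of NFA states = 2^15 = 32768 states.
Each DFA state has 4 outgoing transitions: 32768 * 4 = 131072

131072


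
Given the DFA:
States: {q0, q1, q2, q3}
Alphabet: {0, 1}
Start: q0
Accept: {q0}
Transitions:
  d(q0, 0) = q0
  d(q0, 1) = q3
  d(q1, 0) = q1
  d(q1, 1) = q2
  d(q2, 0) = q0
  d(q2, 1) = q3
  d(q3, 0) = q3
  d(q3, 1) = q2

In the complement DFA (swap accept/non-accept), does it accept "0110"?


Trace: q0 -> q0 -> q3 -> q2 -> q0
Final: q0
Original accept: {q0}
Complement: q0 is in original accept

No, complement rejects (original accepts)


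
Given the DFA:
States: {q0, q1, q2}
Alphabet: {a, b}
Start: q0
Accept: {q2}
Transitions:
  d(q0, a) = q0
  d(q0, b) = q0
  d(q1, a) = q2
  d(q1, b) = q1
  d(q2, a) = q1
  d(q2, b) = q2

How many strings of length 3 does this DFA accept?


Enumerating all length-3 strings:
  "aaa" -> q0 [reject]
  "aab" -> q0 [reject]
  "aba" -> q0 [reject]
  "abb" -> q0 [reject]
  "baa" -> q0 [reject]
  "bab" -> q0 [reject]
  "bba" -> q0 [reject]
  "bbb" -> q0 [reject]

0 out of 8


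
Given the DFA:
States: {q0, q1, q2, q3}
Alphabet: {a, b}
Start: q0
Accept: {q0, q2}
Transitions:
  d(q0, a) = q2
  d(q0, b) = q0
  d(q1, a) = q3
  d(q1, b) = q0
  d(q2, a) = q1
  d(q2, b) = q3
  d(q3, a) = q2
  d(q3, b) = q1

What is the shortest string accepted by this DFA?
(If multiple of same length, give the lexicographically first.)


BFS by string length (lex-first path to each state shown):
  len 0: q0<-""
Found accept state at length 0.

"" (empty string)


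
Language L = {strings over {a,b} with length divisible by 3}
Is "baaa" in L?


length = 4; 4 mod 3 = 1

No, "baaa" is not in L


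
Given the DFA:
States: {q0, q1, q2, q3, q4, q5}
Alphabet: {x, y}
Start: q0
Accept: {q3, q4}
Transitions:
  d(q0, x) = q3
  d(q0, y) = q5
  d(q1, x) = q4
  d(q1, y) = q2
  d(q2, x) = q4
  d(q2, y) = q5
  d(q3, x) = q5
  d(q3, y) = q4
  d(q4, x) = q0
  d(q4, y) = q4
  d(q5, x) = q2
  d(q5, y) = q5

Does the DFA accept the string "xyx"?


Trace: q0 -> q3 -> q4 -> q0
Final state: q0
Accept states: {q3, q4}

No, rejected (final state q0 is not an accept state)


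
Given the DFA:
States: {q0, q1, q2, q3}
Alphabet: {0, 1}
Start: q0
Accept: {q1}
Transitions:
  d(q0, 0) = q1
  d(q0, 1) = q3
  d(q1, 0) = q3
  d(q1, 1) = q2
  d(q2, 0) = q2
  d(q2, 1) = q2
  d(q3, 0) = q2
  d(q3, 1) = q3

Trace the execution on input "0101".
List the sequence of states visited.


Input: 0101
d(q0, 0) = q1
d(q1, 1) = q2
d(q2, 0) = q2
d(q2, 1) = q2


q0 -> q1 -> q2 -> q2 -> q2


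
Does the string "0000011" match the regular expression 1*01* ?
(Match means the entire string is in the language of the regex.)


|string| = 7; first = '0'; last = '1'

No, "0000011" does not match 1*01*


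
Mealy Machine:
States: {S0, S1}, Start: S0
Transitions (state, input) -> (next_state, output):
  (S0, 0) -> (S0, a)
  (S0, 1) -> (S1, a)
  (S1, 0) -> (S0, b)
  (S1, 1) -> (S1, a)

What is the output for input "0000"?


Step-by-step:
  (S0, 0) -> (S0, a)
  (S0, 0) -> (S0, a)
  (S0, 0) -> (S0, a)
  (S0, 0) -> (S0, a)

"aaaa"


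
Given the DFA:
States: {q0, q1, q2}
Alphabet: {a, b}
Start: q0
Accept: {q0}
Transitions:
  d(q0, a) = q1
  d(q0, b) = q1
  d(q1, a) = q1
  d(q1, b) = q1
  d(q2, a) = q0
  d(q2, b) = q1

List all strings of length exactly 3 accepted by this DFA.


All strings of length 3: 8 total
Accepted: 0

None


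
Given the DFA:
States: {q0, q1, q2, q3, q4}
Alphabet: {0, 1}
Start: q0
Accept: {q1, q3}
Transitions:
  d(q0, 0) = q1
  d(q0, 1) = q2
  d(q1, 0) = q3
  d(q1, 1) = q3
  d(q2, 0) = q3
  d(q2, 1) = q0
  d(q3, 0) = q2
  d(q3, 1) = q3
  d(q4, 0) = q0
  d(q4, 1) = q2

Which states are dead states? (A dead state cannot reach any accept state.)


Forward reachability from each state:
  q0 -> reaches accept state q1 (live)
  q1 -> reaches accept state q1 (live)
  q2 -> reaches accept state q1 (live)
  q3 -> reaches accept state q1 (live)
  q4 -> reaches accept state q1 (live)

None (all states can reach an accept state)


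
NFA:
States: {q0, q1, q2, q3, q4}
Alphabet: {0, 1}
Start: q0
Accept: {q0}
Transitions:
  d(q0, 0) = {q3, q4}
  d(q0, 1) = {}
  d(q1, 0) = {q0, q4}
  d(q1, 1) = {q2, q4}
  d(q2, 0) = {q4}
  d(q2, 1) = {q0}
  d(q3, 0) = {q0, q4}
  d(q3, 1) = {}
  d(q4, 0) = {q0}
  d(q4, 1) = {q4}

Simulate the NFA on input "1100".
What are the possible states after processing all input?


Start: {q0}
  --1--> {}
  --1--> {}
  --0--> {}
  --0--> {}

{} (empty set, no valid transitions)


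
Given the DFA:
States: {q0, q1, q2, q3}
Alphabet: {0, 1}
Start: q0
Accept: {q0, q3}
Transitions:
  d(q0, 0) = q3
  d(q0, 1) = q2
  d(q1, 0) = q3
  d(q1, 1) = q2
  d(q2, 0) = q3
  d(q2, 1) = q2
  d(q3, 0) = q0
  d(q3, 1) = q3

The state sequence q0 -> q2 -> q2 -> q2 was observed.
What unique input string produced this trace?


Trace back each transition to find the symbol:
  q0 --[1]--> q2
  q2 --[1]--> q2
  q2 --[1]--> q2

"111"


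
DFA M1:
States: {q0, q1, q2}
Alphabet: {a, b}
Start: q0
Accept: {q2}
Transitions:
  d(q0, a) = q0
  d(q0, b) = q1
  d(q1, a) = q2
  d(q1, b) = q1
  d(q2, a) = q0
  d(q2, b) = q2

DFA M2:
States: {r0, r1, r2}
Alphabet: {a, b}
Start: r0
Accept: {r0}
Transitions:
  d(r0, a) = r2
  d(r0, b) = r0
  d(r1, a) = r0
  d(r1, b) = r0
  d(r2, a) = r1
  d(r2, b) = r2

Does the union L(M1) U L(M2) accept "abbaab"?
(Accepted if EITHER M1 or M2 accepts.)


M1: final=q1 accepted=False
M2: final=r0 accepted=True

Yes, union accepts


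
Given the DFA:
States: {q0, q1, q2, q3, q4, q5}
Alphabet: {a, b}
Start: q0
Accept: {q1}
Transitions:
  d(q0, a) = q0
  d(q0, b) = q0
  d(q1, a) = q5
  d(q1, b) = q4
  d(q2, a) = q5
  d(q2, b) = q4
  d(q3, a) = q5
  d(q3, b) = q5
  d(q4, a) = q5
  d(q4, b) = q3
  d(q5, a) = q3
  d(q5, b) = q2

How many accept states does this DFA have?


Accept states listed: {q1}
Counting: q1(1)

1


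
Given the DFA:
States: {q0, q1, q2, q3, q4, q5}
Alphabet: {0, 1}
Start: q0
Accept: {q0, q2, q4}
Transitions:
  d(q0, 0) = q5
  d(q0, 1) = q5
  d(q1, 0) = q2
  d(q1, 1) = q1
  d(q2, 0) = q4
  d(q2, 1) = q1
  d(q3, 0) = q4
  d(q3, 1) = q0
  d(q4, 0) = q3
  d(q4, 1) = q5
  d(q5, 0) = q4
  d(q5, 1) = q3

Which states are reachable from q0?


BFS from q0:
  layer 0: {q0}
  layer 1: {q5}
  layer 2: {q3, q4}

{q0, q3, q4, q5}
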